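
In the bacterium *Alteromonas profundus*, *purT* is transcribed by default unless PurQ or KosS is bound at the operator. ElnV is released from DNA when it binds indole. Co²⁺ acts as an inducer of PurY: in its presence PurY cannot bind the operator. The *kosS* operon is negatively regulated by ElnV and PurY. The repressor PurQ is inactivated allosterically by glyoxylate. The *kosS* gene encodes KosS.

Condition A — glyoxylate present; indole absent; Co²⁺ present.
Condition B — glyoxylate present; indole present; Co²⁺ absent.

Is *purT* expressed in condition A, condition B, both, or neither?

Condition A:
Glyoxylate is present, so PurQ is inactive.
Indole is absent, so ElnV is active.
Co²⁺ is present, so PurY is inactive.
With repressor ElnV bound, *kosS* is not transcribed.
So KosS is not produced.
With no repressor bound, *purT* is transcribed.
→ *purT* is ON in A.
Condition B:
Glyoxylate is present, so PurQ is inactive.
Indole is present, so ElnV is inactive.
Co²⁺ is absent, so PurY is active.
With repressor PurY bound, *kosS* is not transcribed.
So KosS is not produced.
With no repressor bound, *purT* is transcribed.
→ *purT* is ON in B.

both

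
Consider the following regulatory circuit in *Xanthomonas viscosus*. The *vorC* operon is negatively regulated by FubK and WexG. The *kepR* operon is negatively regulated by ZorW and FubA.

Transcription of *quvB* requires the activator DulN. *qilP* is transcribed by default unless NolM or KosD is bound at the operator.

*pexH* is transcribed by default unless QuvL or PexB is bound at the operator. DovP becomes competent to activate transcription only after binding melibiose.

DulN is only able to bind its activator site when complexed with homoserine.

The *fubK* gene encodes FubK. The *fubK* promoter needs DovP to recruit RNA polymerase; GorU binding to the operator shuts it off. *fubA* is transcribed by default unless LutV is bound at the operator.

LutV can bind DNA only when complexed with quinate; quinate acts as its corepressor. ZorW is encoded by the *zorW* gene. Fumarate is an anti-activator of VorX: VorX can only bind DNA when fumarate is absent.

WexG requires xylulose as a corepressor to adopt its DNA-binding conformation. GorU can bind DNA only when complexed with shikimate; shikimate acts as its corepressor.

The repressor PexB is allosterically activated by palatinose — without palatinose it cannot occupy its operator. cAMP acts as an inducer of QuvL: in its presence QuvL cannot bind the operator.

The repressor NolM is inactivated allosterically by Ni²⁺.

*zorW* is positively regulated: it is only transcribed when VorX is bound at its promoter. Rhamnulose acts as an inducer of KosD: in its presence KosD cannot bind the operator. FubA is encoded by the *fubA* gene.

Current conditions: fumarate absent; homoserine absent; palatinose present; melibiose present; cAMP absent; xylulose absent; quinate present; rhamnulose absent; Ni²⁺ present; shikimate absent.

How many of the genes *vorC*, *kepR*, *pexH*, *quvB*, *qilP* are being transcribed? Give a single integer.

0

Shikimate is absent, so GorU is inactive.
Melibiose is present, so DovP is active.
No repressor is bound and DovP is active, so *fubK* is transcribed.
So FubK is produced and active.
Xylulose is absent, so WexG is inactive.
With repressor FubK bound, *vorC* is not transcribed.
→ *vorC* is OFF.
Fumarate is absent, so VorX is active.
No repressor is bound and VorX is active, so *zorW* is transcribed.
So ZorW is produced and active.
Quinate is present, so LutV is active.
With repressor LutV bound, *fubA* is not transcribed.
So FubA is not produced.
With repressor ZorW bound, *kepR* is not transcribed.
→ *kepR* is OFF.
cAMP is absent, so QuvL is active.
Palatinose is present, so PexB is active.
With repressor QuvL bound, *pexH* is not transcribed.
→ *pexH* is OFF.
Homoserine is absent, so DulN is inactive.
Required activator DulN is absent, so *quvB* is not transcribed.
→ *quvB* is OFF.
Ni²⁺ is present, so NolM is inactive.
Rhamnulose is absent, so KosD is active.
With repressor KosD bound, *qilP* is not transcribed.
→ *qilP* is OFF.
0 of the 5 genes are transcribed.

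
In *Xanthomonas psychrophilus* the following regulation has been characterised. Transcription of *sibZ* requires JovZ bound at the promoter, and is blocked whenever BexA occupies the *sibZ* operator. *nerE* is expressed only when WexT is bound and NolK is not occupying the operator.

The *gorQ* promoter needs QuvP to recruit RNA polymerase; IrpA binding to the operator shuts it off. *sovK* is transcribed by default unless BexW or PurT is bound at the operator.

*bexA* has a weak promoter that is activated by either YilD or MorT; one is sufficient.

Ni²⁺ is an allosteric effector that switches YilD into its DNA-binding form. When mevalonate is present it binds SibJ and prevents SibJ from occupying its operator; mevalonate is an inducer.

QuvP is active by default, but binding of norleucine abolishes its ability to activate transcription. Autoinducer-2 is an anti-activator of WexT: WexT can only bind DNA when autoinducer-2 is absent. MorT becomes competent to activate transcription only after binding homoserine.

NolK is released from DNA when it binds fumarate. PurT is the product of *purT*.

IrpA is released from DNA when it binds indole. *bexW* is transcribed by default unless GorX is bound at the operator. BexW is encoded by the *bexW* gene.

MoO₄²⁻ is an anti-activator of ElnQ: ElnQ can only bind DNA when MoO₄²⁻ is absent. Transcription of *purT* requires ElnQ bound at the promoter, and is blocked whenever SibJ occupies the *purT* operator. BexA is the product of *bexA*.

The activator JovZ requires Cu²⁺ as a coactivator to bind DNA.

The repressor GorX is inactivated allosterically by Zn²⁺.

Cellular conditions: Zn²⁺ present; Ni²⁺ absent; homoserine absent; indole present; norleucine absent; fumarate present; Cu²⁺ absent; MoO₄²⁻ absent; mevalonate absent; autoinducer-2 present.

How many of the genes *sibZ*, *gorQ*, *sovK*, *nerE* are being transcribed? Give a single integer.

Cu²⁺ is absent, so JovZ is inactive.
Ni²⁺ is absent, so YilD is inactive.
Homoserine is absent, so MorT is inactive.
No activator is available at the *bexA* promoter, so *bexA* is not transcribed.
So BexA is not produced.
Required activator JovZ is absent, so *sibZ* is not transcribed.
→ *sibZ* is OFF.
Indole is present, so IrpA is inactive.
Norleucine is absent, so QuvP is active.
No repressor is bound and QuvP is active, so *gorQ* is transcribed.
→ *gorQ* is ON.
Zn²⁺ is present, so GorX is inactive.
With no repressor bound, *bexW* is transcribed.
So BexW is produced and active.
Mevalonate is absent, so SibJ is active.
MoO₄²⁻ is absent, so ElnQ is active.
With repressor SibJ bound, *purT* is not transcribed.
So PurT is not produced.
With repressor BexW bound, *sovK* is not transcribed.
→ *sovK* is OFF.
Autoinducer-2 is present, so WexT is inactive.
Fumarate is present, so NolK is inactive.
Required activator WexT is absent, so *nerE* is not transcribed.
→ *nerE* is OFF.
1 of the 4 genes is transcribed.

1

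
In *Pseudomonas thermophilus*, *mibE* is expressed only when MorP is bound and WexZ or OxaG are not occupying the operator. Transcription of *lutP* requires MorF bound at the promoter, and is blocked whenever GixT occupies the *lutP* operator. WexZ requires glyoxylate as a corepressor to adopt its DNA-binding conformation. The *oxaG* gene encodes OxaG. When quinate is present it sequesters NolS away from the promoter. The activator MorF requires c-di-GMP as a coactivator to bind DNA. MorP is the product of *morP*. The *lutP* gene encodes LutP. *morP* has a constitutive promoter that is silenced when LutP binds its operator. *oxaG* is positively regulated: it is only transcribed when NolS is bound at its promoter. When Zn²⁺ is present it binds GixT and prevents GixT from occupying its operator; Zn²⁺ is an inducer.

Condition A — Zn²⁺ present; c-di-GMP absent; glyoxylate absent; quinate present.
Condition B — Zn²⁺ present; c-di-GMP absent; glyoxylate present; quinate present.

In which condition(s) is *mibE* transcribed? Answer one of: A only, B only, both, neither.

A only

Condition A:
Zn²⁺ is present, so GixT is inactive.
c-di-GMP is absent, so MorF is inactive.
Required activator MorF is absent, so *lutP* is not transcribed.
So LutP is not produced.
With no repressor bound, *morP* is transcribed.
So MorP is produced and active.
Glyoxylate is absent, so WexZ is inactive.
Quinate is present, so NolS is inactive.
Required activator NolS is absent, so *oxaG* is not transcribed.
So OxaG is not produced.
No repressor is bound and MorP is active, so *mibE* is transcribed.
→ *mibE* is ON in A.
Condition B:
Zn²⁺ is present, so GixT is inactive.
c-di-GMP is absent, so MorF is inactive.
Required activator MorF is absent, so *lutP* is not transcribed.
So LutP is not produced.
With no repressor bound, *morP* is transcribed.
So MorP is produced and active.
Glyoxylate is present, so WexZ is active.
Quinate is present, so NolS is inactive.
Required activator NolS is absent, so *oxaG* is not transcribed.
So OxaG is not produced.
With repressor WexZ bound, *mibE* is not transcribed.
→ *mibE* is OFF in B.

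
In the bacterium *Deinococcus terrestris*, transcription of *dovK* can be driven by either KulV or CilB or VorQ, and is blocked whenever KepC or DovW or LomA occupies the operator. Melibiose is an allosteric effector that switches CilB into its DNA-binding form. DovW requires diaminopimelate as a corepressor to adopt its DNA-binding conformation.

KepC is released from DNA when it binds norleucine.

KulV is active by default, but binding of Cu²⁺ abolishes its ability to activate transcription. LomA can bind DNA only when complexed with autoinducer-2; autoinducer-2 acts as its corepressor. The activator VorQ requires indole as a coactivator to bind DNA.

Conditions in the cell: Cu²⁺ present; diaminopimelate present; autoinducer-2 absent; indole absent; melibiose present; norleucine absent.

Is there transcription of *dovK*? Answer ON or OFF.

Norleucine is absent, so KepC is active.
Cu²⁺ is present, so KulV is inactive.
Melibiose is present, so CilB is active.
Diaminopimelate is present, so DovW is active.
Autoinducer-2 is absent, so LomA is inactive.
Indole is absent, so VorQ is inactive.
With repressor KepC bound, *dovK* is not transcribed.

OFF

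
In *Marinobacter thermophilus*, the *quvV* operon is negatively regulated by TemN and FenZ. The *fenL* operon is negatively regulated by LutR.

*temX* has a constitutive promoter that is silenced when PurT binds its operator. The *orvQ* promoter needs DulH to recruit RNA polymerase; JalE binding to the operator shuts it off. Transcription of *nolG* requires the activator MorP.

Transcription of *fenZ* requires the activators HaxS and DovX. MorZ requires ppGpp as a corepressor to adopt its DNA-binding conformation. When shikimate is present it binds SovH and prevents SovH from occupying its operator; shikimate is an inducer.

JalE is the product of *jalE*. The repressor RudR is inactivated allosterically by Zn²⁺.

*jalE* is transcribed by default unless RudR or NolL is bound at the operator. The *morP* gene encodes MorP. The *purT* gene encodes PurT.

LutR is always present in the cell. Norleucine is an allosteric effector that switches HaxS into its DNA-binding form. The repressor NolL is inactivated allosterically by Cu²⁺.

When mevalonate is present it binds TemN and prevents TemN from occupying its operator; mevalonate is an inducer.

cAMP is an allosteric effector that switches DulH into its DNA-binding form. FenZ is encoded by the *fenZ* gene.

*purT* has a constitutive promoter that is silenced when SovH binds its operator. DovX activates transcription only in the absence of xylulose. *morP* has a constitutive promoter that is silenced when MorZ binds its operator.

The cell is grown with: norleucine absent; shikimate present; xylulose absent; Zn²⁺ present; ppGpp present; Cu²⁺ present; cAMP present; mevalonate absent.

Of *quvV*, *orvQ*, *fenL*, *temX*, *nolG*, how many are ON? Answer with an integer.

0

Mevalonate is absent, so TemN is active.
Norleucine is absent, so HaxS is inactive.
Xylulose is absent, so DovX is active.
Required activator HaxS is absent, so *fenZ* is not transcribed.
So FenZ is not produced.
With repressor TemN bound, *quvV* is not transcribed.
→ *quvV* is OFF.
cAMP is present, so DulH is active.
Zn²⁺ is present, so RudR is inactive.
Cu²⁺ is present, so NolL is inactive.
With no repressor bound, *jalE* is transcribed.
So JalE is produced and active.
With repressor JalE bound, *orvQ* is not transcribed.
→ *orvQ* is OFF.
LutR is produced constitutively and is active.
With repressor LutR bound, *fenL* is not transcribed.
→ *fenL* is OFF.
Shikimate is present, so SovH is inactive.
With no repressor bound, *purT* is transcribed.
So PurT is produced and active.
With repressor PurT bound, *temX* is not transcribed.
→ *temX* is OFF.
ppGpp is present, so MorZ is active.
With repressor MorZ bound, *morP* is not transcribed.
So MorP is not produced.
Required activator MorP is absent, so *nolG* is not transcribed.
→ *nolG* is OFF.
0 of the 5 genes are transcribed.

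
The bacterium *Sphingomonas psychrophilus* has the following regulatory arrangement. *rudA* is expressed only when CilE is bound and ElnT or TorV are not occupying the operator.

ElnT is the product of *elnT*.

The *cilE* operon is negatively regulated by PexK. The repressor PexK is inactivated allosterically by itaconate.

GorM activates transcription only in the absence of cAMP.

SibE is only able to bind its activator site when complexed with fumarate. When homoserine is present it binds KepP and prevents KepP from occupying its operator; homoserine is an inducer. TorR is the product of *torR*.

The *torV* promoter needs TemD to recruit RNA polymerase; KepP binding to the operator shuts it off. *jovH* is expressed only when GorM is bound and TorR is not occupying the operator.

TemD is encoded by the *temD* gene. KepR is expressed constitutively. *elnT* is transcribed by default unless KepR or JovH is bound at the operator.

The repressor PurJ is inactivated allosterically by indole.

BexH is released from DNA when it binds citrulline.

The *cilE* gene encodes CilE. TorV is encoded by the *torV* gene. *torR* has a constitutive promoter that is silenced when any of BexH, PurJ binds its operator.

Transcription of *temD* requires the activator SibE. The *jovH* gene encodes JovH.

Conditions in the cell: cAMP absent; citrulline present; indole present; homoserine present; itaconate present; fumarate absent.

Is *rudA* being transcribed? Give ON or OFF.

KepR is produced constitutively and is active.
Citrulline is present, so BexH is inactive.
Indole is present, so PurJ is inactive.
With no repressor bound, *torR* is transcribed.
So TorR is produced and active.
cAMP is absent, so GorM is active.
With repressor TorR bound, *jovH* is not transcribed.
So JovH is not produced.
With repressor KepR bound, *elnT* is not transcribed.
So ElnT is not produced.
Homoserine is present, so KepP is inactive.
Fumarate is absent, so SibE is inactive.
Required activator SibE is absent, so *temD* is not transcribed.
So TemD is not produced.
Required activator TemD is absent, so *torV* is not transcribed.
So TorV is not produced.
Itaconate is present, so PexK is inactive.
With no repressor bound, *cilE* is transcribed.
So CilE is produced and active.
No repressor is bound and CilE is active, so *rudA* is transcribed.

ON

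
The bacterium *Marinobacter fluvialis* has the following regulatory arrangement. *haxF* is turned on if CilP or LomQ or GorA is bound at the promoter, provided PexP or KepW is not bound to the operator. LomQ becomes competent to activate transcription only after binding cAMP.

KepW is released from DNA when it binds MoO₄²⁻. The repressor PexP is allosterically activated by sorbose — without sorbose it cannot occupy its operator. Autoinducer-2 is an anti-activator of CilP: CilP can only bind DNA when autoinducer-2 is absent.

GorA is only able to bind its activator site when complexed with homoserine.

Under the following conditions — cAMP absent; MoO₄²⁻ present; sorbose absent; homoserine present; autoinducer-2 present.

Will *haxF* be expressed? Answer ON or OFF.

Autoinducer-2 is present, so CilP is inactive.
cAMP is absent, so LomQ is inactive.
Sorbose is absent, so PexP is inactive.
MoO₄²⁻ is present, so KepW is inactive.
Homoserine is present, so GorA is active.
Activator GorA is present, so *haxF* is transcribed.

ON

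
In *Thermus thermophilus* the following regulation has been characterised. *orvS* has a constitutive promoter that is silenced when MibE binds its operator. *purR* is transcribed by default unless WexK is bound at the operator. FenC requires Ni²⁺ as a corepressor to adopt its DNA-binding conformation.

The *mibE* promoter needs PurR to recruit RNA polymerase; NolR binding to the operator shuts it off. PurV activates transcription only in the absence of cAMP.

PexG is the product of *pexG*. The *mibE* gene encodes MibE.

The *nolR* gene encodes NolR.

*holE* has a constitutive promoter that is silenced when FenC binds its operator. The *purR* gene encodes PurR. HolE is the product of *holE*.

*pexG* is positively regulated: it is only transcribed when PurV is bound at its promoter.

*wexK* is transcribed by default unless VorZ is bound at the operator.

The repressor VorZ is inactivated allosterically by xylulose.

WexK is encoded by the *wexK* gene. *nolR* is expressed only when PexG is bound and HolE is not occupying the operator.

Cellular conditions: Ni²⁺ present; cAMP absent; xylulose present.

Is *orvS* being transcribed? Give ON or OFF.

ON

Ni²⁺ is present, so FenC is active.
With repressor FenC bound, *holE* is not transcribed.
So HolE is not produced.
cAMP is absent, so PurV is active.
No repressor is bound and PurV is active, so *pexG* is transcribed.
So PexG is produced and active.
No repressor is bound and PexG is active, so *nolR* is transcribed.
So NolR is produced and active.
Xylulose is present, so VorZ is inactive.
With no repressor bound, *wexK* is transcribed.
So WexK is produced and active.
With repressor WexK bound, *purR* is not transcribed.
So PurR is not produced.
With repressor NolR bound, *mibE* is not transcribed.
So MibE is not produced.
With no repressor bound, *orvS* is transcribed.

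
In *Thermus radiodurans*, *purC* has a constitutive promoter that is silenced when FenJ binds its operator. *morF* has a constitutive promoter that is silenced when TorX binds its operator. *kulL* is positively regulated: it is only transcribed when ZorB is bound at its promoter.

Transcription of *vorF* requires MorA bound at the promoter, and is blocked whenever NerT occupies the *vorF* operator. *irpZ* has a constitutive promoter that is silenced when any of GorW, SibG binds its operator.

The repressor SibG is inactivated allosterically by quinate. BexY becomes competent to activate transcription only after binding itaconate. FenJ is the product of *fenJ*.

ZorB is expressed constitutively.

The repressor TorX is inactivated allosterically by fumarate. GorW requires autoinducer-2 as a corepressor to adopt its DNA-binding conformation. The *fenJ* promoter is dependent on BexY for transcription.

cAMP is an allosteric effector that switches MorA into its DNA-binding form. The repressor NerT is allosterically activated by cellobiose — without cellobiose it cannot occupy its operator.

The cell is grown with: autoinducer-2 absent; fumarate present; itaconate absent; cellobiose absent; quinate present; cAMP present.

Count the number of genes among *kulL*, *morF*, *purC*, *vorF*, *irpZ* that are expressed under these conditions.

5

ZorB is produced constitutively and is active.
No repressor is bound and ZorB is active, so *kulL* is transcribed.
→ *kulL* is ON.
Fumarate is present, so TorX is inactive.
With no repressor bound, *morF* is transcribed.
→ *morF* is ON.
Itaconate is absent, so BexY is inactive.
Required activator BexY is absent, so *fenJ* is not transcribed.
So FenJ is not produced.
With no repressor bound, *purC* is transcribed.
→ *purC* is ON.
cAMP is present, so MorA is active.
Cellobiose is absent, so NerT is inactive.
No repressor is bound and MorA is active, so *vorF* is transcribed.
→ *vorF* is ON.
Autoinducer-2 is absent, so GorW is inactive.
Quinate is present, so SibG is inactive.
With no repressor bound, *irpZ* is transcribed.
→ *irpZ* is ON.
5 of the 5 genes are transcribed.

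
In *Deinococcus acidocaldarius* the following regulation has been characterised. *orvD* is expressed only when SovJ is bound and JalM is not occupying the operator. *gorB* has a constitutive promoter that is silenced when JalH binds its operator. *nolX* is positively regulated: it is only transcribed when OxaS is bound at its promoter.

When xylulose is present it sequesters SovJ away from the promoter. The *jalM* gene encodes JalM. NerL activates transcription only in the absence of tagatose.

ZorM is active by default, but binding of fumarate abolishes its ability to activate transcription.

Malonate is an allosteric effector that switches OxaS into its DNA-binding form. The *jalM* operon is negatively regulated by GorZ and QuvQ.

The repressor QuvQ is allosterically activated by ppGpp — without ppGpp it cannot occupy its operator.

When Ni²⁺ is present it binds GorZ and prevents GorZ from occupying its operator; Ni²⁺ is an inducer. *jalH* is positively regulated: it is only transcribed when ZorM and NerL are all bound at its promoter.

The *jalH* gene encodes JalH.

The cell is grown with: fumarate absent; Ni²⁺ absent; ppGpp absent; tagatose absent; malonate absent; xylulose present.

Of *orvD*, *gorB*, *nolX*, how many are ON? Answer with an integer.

Xylulose is present, so SovJ is inactive.
Ni²⁺ is absent, so GorZ is active.
ppGpp is absent, so QuvQ is inactive.
With repressor GorZ bound, *jalM* is not transcribed.
So JalM is not produced.
Required activator SovJ is absent, so *orvD* is not transcribed.
→ *orvD* is OFF.
Fumarate is absent, so ZorM is active.
Tagatose is absent, so NerL is active.
No repressor is bound and ZorM and NerL are active, so *jalH* is transcribed.
So JalH is produced and active.
With repressor JalH bound, *gorB* is not transcribed.
→ *gorB* is OFF.
Malonate is absent, so OxaS is inactive.
Required activator OxaS is absent, so *nolX* is not transcribed.
→ *nolX* is OFF.
0 of the 3 genes are transcribed.

0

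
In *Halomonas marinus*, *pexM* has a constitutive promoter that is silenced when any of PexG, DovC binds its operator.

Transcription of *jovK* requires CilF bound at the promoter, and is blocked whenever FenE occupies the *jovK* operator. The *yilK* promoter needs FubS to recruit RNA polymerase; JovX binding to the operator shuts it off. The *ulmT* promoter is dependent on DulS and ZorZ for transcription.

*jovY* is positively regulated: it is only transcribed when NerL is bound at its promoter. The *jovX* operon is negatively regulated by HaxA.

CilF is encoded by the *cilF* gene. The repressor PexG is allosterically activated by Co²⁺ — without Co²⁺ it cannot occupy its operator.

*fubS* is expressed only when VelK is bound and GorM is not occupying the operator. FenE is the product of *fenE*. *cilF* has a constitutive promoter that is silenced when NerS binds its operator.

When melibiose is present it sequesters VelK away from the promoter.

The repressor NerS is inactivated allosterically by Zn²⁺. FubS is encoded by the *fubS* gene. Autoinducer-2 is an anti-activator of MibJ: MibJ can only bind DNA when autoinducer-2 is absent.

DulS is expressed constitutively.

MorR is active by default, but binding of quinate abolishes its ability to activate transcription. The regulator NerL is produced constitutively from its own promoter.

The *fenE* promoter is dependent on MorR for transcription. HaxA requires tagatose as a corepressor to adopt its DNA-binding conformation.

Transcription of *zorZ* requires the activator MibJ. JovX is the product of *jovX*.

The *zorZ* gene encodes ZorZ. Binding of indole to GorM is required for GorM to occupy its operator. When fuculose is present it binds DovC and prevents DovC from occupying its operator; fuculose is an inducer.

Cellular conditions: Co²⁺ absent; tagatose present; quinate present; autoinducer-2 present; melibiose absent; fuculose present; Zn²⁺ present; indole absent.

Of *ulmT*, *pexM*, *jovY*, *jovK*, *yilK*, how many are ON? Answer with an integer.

DulS is produced constitutively and is active.
Autoinducer-2 is present, so MibJ is inactive.
Required activator MibJ is absent, so *zorZ* is not transcribed.
So ZorZ is not produced.
Required activator ZorZ is absent, so *ulmT* is not transcribed.
→ *ulmT* is OFF.
Co²⁺ is absent, so PexG is inactive.
Fuculose is present, so DovC is inactive.
With no repressor bound, *pexM* is transcribed.
→ *pexM* is ON.
NerL is produced constitutively and is active.
No repressor is bound and NerL is active, so *jovY* is transcribed.
→ *jovY* is ON.
Quinate is present, so MorR is inactive.
Required activator MorR is absent, so *fenE* is not transcribed.
So FenE is not produced.
Zn²⁺ is present, so NerS is inactive.
With no repressor bound, *cilF* is transcribed.
So CilF is produced and active.
No repressor is bound and CilF is active, so *jovK* is transcribed.
→ *jovK* is ON.
Tagatose is present, so HaxA is active.
With repressor HaxA bound, *jovX* is not transcribed.
So JovX is not produced.
Melibiose is absent, so VelK is active.
Indole is absent, so GorM is inactive.
No repressor is bound and VelK is active, so *fubS* is transcribed.
So FubS is produced and active.
No repressor is bound and FubS is active, so *yilK* is transcribed.
→ *yilK* is ON.
4 of the 5 genes are transcribed.

4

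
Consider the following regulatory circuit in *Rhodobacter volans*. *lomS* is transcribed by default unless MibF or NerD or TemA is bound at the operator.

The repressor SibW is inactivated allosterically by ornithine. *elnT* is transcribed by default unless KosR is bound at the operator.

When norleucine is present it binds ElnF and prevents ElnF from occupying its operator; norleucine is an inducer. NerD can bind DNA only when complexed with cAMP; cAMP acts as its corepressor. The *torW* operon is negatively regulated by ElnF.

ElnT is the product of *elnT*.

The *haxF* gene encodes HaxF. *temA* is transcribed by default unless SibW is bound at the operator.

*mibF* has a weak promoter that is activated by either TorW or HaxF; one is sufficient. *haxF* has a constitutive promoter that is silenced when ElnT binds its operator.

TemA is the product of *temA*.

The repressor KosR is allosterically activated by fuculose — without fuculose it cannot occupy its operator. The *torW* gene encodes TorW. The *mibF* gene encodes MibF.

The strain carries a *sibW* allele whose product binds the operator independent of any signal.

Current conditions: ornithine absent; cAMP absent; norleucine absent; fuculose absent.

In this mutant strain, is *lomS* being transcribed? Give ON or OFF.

Norleucine is absent, so ElnF is active.
With repressor ElnF bound, *torW* is not transcribed.
So TorW is not produced.
Fuculose is absent, so KosR is inactive.
With no repressor bound, *elnT* is transcribed.
So ElnT is produced and active.
With repressor ElnT bound, *haxF* is not transcribed.
So HaxF is not produced.
No activator is available at the *mibF* promoter, so *mibF* is not transcribed.
So MibF is not produced.
cAMP is absent, so NerD is inactive.
SibW is constitutively active in this strain.
With repressor SibW bound, *temA* is not transcribed.
So TemA is not produced.
With no repressor bound, *lomS* is transcribed.

ON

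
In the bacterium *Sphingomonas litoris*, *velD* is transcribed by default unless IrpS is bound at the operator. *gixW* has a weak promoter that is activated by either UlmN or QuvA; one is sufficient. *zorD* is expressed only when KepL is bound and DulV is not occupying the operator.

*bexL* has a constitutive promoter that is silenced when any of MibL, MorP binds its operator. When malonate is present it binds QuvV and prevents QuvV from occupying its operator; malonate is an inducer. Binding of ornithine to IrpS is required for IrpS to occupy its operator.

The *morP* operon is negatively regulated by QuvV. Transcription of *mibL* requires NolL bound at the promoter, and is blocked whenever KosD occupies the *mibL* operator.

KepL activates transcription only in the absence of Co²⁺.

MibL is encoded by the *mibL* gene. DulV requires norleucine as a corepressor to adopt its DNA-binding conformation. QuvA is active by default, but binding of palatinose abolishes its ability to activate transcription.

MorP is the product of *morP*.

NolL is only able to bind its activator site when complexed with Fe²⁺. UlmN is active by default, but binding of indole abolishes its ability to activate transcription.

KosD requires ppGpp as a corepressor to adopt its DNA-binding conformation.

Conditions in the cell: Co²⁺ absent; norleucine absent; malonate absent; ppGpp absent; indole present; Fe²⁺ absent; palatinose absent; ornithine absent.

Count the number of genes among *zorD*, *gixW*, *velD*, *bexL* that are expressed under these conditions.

Norleucine is absent, so DulV is inactive.
Co²⁺ is absent, so KepL is active.
No repressor is bound and KepL is active, so *zorD* is transcribed.
→ *zorD* is ON.
Indole is present, so UlmN is inactive.
Palatinose is absent, so QuvA is active.
Activator QuvA is present, so *gixW* is transcribed.
→ *gixW* is ON.
Ornithine is absent, so IrpS is inactive.
With no repressor bound, *velD* is transcribed.
→ *velD* is ON.
Fe²⁺ is absent, so NolL is inactive.
ppGpp is absent, so KosD is inactive.
Required activator NolL is absent, so *mibL* is not transcribed.
So MibL is not produced.
Malonate is absent, so QuvV is active.
With repressor QuvV bound, *morP* is not transcribed.
So MorP is not produced.
With no repressor bound, *bexL* is transcribed.
→ *bexL* is ON.
4 of the 4 genes are transcribed.

4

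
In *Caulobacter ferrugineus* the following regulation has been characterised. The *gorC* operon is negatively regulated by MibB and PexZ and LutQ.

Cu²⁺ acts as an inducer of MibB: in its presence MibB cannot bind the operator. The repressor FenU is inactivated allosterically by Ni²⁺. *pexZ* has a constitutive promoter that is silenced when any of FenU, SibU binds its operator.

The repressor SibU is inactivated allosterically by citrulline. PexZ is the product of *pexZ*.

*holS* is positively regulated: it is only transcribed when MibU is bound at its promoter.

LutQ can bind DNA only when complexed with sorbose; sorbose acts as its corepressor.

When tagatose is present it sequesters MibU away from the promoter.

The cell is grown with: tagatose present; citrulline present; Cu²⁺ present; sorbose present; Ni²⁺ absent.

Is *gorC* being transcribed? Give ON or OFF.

Cu²⁺ is present, so MibB is inactive.
Ni²⁺ is absent, so FenU is active.
Citrulline is present, so SibU is inactive.
With repressor FenU bound, *pexZ* is not transcribed.
So PexZ is not produced.
Sorbose is present, so LutQ is active.
With repressor LutQ bound, *gorC* is not transcribed.

OFF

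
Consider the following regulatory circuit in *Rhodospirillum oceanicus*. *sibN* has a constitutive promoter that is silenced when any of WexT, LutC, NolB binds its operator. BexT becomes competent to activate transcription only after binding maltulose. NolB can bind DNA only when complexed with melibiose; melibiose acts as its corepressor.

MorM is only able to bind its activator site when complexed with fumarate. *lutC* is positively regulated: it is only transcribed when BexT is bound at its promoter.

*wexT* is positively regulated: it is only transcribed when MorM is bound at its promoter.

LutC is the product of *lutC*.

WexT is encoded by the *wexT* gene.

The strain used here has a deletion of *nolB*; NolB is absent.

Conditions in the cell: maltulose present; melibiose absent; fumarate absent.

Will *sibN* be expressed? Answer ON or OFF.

OFF

Fumarate is absent, so MorM is inactive.
Required activator MorM is absent, so *wexT* is not transcribed.
So WexT is not produced.
Maltulose is present, so BexT is active.
No repressor is bound and BexT is active, so *lutC* is transcribed.
So LutC is produced and active.
NolB is non-functional in this strain, so it has no effect.
With repressor LutC bound, *sibN* is not transcribed.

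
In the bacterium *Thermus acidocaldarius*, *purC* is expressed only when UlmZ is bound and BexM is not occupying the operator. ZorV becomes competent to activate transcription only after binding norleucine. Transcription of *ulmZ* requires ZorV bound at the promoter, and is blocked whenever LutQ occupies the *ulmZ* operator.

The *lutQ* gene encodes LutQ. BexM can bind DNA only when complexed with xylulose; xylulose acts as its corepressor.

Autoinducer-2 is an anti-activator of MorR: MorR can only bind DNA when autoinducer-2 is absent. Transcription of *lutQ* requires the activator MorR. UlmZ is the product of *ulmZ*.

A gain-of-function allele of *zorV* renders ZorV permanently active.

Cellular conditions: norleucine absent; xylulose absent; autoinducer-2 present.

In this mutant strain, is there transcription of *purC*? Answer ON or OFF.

ON

ZorV is constitutively active in this strain.
Autoinducer-2 is present, so MorR is inactive.
Required activator MorR is absent, so *lutQ* is not transcribed.
So LutQ is not produced.
No repressor is bound and ZorV is active, so *ulmZ* is transcribed.
So UlmZ is produced and active.
Xylulose is absent, so BexM is inactive.
No repressor is bound and UlmZ is active, so *purC* is transcribed.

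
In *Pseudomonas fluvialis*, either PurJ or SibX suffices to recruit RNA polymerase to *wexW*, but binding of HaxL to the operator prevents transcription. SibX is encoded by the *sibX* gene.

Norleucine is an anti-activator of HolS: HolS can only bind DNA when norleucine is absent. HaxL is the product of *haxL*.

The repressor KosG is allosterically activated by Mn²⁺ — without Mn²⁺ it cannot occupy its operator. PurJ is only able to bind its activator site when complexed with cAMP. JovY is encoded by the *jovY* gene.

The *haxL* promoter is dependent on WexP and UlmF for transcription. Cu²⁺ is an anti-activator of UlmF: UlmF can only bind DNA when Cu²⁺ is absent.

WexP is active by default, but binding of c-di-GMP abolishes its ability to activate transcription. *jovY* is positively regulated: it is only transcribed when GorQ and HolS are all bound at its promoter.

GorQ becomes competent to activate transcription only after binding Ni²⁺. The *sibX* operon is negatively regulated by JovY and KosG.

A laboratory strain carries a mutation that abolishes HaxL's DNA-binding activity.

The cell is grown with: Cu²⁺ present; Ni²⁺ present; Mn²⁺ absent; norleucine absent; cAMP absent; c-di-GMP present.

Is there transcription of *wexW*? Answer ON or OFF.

OFF

HaxL is non-functional in this strain, so it has no effect.
cAMP is absent, so PurJ is inactive.
Ni²⁺ is present, so GorQ is active.
Norleucine is absent, so HolS is active.
No repressor is bound and GorQ and HolS are active, so *jovY* is transcribed.
So JovY is produced and active.
Mn²⁺ is absent, so KosG is inactive.
With repressor JovY bound, *sibX* is not transcribed.
So SibX is not produced.
No activator is available at the *wexW* promoter, so *wexW* is not transcribed.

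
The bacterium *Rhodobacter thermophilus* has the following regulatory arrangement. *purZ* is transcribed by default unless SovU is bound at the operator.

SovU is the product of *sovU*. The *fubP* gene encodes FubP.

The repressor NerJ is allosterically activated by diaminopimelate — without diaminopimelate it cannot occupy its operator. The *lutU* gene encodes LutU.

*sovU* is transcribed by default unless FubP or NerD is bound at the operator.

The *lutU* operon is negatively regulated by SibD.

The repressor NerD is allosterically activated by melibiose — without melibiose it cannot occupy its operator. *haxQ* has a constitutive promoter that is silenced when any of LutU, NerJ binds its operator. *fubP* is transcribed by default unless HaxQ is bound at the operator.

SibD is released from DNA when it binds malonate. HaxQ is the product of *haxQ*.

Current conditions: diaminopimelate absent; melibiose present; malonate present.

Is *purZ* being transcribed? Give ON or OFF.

ON

Malonate is present, so SibD is inactive.
With no repressor bound, *lutU* is transcribed.
So LutU is produced and active.
Diaminopimelate is absent, so NerJ is inactive.
With repressor LutU bound, *haxQ* is not transcribed.
So HaxQ is not produced.
With no repressor bound, *fubP* is transcribed.
So FubP is produced and active.
Melibiose is present, so NerD is active.
With repressor FubP bound, *sovU* is not transcribed.
So SovU is not produced.
With no repressor bound, *purZ* is transcribed.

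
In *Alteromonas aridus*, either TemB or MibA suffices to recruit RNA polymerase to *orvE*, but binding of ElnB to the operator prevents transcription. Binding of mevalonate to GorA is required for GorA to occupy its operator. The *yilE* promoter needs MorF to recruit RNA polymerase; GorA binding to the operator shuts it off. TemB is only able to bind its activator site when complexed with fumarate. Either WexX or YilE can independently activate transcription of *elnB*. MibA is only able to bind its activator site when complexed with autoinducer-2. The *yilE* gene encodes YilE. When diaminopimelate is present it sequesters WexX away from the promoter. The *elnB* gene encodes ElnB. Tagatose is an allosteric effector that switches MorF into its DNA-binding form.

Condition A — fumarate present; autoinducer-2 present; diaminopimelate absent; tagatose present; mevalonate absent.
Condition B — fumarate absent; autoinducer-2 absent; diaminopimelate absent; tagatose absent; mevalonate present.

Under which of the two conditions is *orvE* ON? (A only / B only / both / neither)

neither

Condition A:
Fumarate is present, so TemB is active.
Autoinducer-2 is present, so MibA is active.
Diaminopimelate is absent, so WexX is active.
Tagatose is present, so MorF is active.
Mevalonate is absent, so GorA is inactive.
No repressor is bound and MorF is active, so *yilE* is transcribed.
So YilE is produced and active.
Activator WexX is present, so *elnB* is transcribed.
So ElnB is produced and active.
With repressor ElnB bound, *orvE* is not transcribed.
→ *orvE* is OFF in A.
Condition B:
Fumarate is absent, so TemB is inactive.
Autoinducer-2 is absent, so MibA is inactive.
Diaminopimelate is absent, so WexX is active.
Tagatose is absent, so MorF is inactive.
Mevalonate is present, so GorA is active.
With repressor GorA bound, *yilE* is not transcribed.
So YilE is not produced.
Activator WexX is present, so *elnB* is transcribed.
So ElnB is produced and active.
With repressor ElnB bound, *orvE* is not transcribed.
→ *orvE* is OFF in B.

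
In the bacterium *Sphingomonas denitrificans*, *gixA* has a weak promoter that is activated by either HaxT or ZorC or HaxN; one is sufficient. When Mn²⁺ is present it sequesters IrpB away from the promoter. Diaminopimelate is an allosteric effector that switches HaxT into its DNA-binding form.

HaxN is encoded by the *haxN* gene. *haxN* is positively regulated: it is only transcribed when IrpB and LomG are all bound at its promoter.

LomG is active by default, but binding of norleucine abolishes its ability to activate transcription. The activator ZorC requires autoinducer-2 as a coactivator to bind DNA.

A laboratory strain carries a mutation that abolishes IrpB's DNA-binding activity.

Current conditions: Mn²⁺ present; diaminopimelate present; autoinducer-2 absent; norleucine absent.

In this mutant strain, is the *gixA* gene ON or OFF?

ON

Diaminopimelate is present, so HaxT is active.
Autoinducer-2 is absent, so ZorC is inactive.
IrpB is non-functional in this strain, so it has no effect.
Norleucine is absent, so LomG is active.
Required activator IrpB is absent, so *haxN* is not transcribed.
So HaxN is not produced.
Activator HaxT is present, so *gixA* is transcribed.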